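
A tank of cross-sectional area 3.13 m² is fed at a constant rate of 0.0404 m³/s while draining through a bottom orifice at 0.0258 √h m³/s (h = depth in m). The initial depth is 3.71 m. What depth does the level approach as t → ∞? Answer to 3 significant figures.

2.45 m

Level balance: A dh/dt = 0.0404 − 0.0258 √h. Setting dh/dt = 0:
Q_in = 0.0258 √h_ss ⇒ √h_ss = 0.0404/0.0258 = 1.5659.
h_ss = 1.5659² = 2.4520 m. (Since h₀ = 3.71 m > h_ss, the level will fall toward this value.)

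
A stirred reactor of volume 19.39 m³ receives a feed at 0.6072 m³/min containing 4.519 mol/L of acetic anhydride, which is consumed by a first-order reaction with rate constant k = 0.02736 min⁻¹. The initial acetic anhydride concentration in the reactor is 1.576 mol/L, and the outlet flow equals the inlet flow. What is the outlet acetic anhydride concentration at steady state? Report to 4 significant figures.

Accumulation = in − out − consumed: V dC/dt = Q C_in − Q C − k V C.
Steady state (dC/dt = 0): C_ss = Q C_in/(Q + kV) = C_in/(1 + kV/Q).
C_ss = 0.6072·4.519/(0.6072 + 0.02736·19.39) = 2.74394/1.13771 = 2.41181 mol/L.

2.412 mol/L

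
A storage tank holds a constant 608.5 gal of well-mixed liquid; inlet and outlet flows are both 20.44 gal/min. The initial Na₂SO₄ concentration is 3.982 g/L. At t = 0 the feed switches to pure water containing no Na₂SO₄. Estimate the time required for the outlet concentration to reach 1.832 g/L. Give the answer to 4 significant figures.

23.11 min

Transient balance on the dissolved component: V dC/dt = Q(C_in − C), so τ = V/Q = 29.7701 min.
C(t) = C_in + (C₀ − C_in) e^(−t/τ). Set C = 1.832 and solve for t:
e^(−t/τ) = (C − C_in)/(C₀ − C_in) = (1.832 − 0)/(3.982 − 0) = 0.460070
t = −τ ln(…) = 29.7701 × 0.776376 = 23.1128 min.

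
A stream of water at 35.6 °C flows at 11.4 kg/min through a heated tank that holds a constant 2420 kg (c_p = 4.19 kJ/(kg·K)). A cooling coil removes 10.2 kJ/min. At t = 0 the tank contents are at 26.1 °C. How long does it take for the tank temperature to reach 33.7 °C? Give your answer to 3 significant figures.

Unsteady energy balance on the tank contents: M c_p dT/dt = ṁ c_p (T_in − T) − 10.2.
τ = M/ṁ = 212.28 min; T_ss = T_in − Q̇/(ṁ c_p) = 35.386 °C.
T(t) = T_ss + (T₀ − T_ss) e^(−t/τ). Set T = 33.7:
e^(−t/τ) = (33.7 − 35.386)/(26.1 − 35.386) = 0.18160
t = −212.28 · ln(0.18160) = 362.14 min.

362 min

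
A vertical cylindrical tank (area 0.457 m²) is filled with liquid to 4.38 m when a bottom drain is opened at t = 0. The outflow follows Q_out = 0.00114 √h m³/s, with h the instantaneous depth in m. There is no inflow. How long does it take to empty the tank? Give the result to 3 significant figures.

1680 s

A dh/dt = −Q_out = −0.00114 √h.
This is separable: 2 d(√h)/dt = −0.00114/A, so √h = √h₀ − (0.00114/(2A)) t.
Tank is empty when √h = 0: t_empty = 2A√h₀/0.00114.
t_empty = 2·0.457·√4.38/0.00114 = 0.91400·2.0928/0.00114 = 1677.9 s.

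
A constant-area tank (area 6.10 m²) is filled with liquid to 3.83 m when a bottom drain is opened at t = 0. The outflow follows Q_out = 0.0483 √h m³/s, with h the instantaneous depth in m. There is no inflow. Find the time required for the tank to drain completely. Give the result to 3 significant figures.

494 s

A dh/dt = −Q_out = −0.0483 √h.
Separate and integrate: 2(√h − √h₀) = −(0.0483/A) t.
Set h = 0: 2√h₀ = (0.0483/A) t_empty ⇒ t_empty = 2A√h₀/0.0483.
t_empty = 2·6.10·√3.83/0.0483 = 12.200·1.9570/0.0483 = 494.32 s.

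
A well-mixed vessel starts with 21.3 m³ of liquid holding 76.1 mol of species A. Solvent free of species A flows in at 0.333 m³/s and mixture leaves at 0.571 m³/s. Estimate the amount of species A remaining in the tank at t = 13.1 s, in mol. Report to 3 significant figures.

Total volume: dV/dt = Q_in − Q_out = -0.23800 m³/s, so V(t) = 21.3 − 0.23800 t and V(13.1) = 18.182 m³.
Solute balance: dm/dt = 0 − Q_out C = −Q_out m/V(t).
Separate: dm/m = −Q_out dt/V(t) ⇒ ln(m/m₀) = −(Q_out/(Q_in−Q_out)) ln(V/V₀).
m = m₀ (V₀/V)^(Q_out/(Q_in−Q_out)) = 76.1 × (21.3/18.182)^(-2.3992) = 52.057 mol.

52.1 mol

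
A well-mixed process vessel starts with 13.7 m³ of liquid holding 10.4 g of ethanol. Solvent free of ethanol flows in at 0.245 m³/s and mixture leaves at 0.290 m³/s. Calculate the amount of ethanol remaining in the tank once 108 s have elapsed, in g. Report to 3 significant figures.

Total volume: dV/dt = Q_in − Q_out = -0.045000 m³/s, so V(t) = 13.7 − 0.045000 t and V(108) = 8.8400 m³.
Species balance (pure solvent in): dm/dt = −Q_out · m/V(t).
dm/m = −Q_out dt/(V₀ − 0.045000 t); integrating gives ln(m/m₀) = −(Q_out/(Q_in−Q_out)) ln(V/V₀).
m = m₀ (V₀/V)^(Q_out/(Q_in−Q_out)) = 10.4 × (13.7/8.8400)^(-6.4444) = 0.61782 g.

0.618 g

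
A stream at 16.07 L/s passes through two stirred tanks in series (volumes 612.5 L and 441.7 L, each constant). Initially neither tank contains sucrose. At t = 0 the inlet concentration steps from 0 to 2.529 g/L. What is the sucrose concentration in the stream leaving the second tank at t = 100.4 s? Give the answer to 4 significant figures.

2.048 g/L

Species balance on tank i: dCᵢ/dt = (Cᵢ₋₁ − Cᵢ)/τᵢ with τᵢ = Vᵢ/Q.
τ₁ = 612.5/16.07 = 38.1145 s; τ₂ = 441.7/16.07 = 27.4860 s.
Tank 1: C₁ = C_in(1 − e^(−t/τ₁)). Tank 2 (τ₁ ≠ τ₂): C₂ = C_in[1 − (τ₁ e^(−t/τ₁) − τ₂ e^(−t/τ₂))/(τ₁ − τ₂)].
At t = 100.4: e^(−t/τ₁) = 0.0717787, e^(−t/τ₂) = 0.0259193.
C₂ = 2.529·[1 − (38.1145·0.0717787 − 27.4860·0.0259193)/(10.6285)] = 2.529·0.809626 = 2.04754 g/L.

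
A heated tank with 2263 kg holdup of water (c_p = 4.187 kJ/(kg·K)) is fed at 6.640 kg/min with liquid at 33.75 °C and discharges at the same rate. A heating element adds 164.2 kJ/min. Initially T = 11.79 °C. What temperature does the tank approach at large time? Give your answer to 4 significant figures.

39.66 °C

Heat balance on the well-mixed liquid: M c_p dT/dt = ṁ c_p (T_in − T) + 164.2.
At steady state dT/dt = 0 ⇒ T_ss = T_in + Q̇/(ṁ c_p) = 33.75 + 164.2/(6.640·4.187) = 39.6561 °C.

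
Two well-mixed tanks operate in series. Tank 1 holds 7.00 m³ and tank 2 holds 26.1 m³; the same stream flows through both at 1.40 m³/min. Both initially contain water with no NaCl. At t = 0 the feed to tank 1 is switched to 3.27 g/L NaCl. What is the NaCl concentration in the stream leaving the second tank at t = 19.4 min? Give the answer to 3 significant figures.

Each tank obeys Vᵢ dCᵢ/dt = Q(Cᵢ₋₁ − Cᵢ), so τᵢ = Vᵢ/Q.
τ₁ = 7.00/1.40 = 5.0000 min; τ₂ = 26.1/1.40 = 18.643 min.
Tank 1: C₁ = C_in(1 − e^(−t/τ₁)). Tank 2 (τ₁ ≠ τ₂): C₂ = C_in[1 − (τ₁ e^(−t/τ₁) − τ₂ e^(−t/τ₂))/(τ₁ − τ₂)].
At t = 19.4: e^(−t/τ₁) = 0.020651, e^(−t/τ₂) = 0.35324.
C₂ = 3.27·[1 − (5.0000·0.020651 − 18.643·0.35324)/(-13.643)] = 3.27·0.52487 = 1.7163 g/L.

1.72 g/L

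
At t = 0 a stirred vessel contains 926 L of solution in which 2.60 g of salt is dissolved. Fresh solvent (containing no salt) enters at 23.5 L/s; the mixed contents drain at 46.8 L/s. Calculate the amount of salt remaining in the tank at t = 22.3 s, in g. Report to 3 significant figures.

0.497 g

Let m(t) be the amount of salt. Volume: V(t) = V₀ + (Q_in − Q_out) t = 926 − 23.300 t; V(22.3) = 406.41 L.
No salt enters, so dm/dt = −Q_out · (m/V).
Separate: dm/m = −Q_out dt/V(t) ⇒ ln(m/m₀) = −(Q_out/(Q_in−Q_out)) ln(V/V₀).
m = m₀ (V₀/V)^(Q_out/(Q_in−Q_out)) = 2.60 × (926/406.41)^(-2.0086) = 0.49729 g.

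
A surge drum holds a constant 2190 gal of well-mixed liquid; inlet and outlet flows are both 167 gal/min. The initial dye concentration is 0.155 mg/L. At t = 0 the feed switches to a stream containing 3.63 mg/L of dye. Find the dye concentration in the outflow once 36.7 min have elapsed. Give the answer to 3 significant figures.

Transient balance on the dissolved component: V dC/dt = Q(C_in − C).
Time constant τ = V/Q = 2190/167 = 13.114 min.
Solution: C(t) = C_in + (C₀ − C_in) e^(−t/τ).
C(36.7) = 3.63 + (0.155 − 3.63)·e^(−36.7/13.114) = 3.63 + (-3.4750)·0.060896 = 3.4184 mg/L.

3.42 mg/L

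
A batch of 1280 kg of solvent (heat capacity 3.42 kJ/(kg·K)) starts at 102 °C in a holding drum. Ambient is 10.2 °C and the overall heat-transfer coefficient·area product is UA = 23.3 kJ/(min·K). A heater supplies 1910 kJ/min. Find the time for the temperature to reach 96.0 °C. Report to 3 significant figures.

Lumped-capacitance energy balance: M c_p dT/dt = UA(T_amb − T) + Q̇.
τ = M c_p/UA = 187.88 min; T_ss = T_amb + Q̇/UA = 10.2 + 1910/23.3 = 92.174 °C.
T(t) = T_ss + (T₀ − T_ss)e^(−t/τ); set T = 96.0:
t = −τ ln[(T − T_ss)/(T₀ − T_ss)] = −187.88 · ln(0.38936) = 177.22 min.

177 min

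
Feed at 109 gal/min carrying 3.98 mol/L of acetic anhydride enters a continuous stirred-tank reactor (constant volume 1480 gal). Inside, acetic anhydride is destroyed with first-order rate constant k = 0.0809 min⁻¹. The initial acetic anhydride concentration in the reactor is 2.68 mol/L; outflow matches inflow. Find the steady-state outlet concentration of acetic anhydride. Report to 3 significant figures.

1.90 mol/L

V dC/dt = Q(C_in − C) − k V C.
Steady state (dC/dt = 0): C_ss = Q C_in/(Q + kV) = C_in/(1 + kV/Q).
C_ss = 109·3.98/(109 + 0.0809·1480) = 433.82/228.73 = 1.8966 mol/L.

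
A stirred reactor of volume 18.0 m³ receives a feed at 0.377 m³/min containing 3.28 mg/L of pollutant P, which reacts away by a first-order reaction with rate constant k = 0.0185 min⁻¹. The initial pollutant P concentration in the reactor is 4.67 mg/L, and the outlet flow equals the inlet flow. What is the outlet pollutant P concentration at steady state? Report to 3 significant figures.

Species balance: V dC/dt = Q C_in − Q C − k V C.
Steady state (dC/dt = 0): C_ss = Q C_in/(Q + kV) = C_in/(1 + kV/Q).
C_ss = 0.377·3.28/(0.377 + 0.0185·18.0) = 1.2366/0.71000 = 1.7416 mg/L.

1.74 mg/L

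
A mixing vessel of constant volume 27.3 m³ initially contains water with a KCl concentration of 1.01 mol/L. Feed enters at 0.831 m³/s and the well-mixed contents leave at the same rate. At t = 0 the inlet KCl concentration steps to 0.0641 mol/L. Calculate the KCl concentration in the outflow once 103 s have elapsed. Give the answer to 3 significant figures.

Species balance on the tank: V dC/dt = Q(C_in − C).
Rewrite as dC/dt + C/τ = C_in/τ, τ = V/Q = 32.852 s.
Integrating: C(t) = C_in + (C₀ − C_in) e^(−t/τ).
C(103) = 0.0641 + (1.01 − 0.0641)·e^(−103/32.852) = 0.0641 + (0.94590)·0.043488 = 0.10524 mol/L.

0.105 mol/L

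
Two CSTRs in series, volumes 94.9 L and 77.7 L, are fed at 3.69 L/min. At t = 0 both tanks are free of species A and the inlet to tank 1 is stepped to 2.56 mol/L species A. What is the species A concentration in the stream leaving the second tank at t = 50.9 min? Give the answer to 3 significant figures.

1.64 mol/L

Time constants: τᵢ = Vᵢ/Q for each well-mixed tank.
τ₁ = 94.9/3.69 = 25.718 min; τ₂ = 77.7/3.69 = 21.057 min.
Tank 1: C₁ = C_in(1 − e^(−t/τ₁)). Tank 2 (τ₁ ≠ τ₂): C₂ = C_in[1 − (τ₁ e^(−t/τ₁) − τ₂ e^(−t/τ₂))/(τ₁ − τ₂)].
At t = 50.9: e^(−t/τ₁) = 0.13819, e^(−t/τ₂) = 0.089166.
C₂ = 2.56·[1 − (25.718·0.13819 − 21.057·0.089166)/(4.6612)] = 2.56·0.64036 = 1.6393 mol/L.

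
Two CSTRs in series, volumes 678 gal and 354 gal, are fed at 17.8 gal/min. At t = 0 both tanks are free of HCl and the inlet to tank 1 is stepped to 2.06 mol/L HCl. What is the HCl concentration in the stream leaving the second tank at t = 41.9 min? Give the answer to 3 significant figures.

Each tank obeys Vᵢ dCᵢ/dt = Q(Cᵢ₋₁ − Cᵢ), so τᵢ = Vᵢ/Q.
τ₁ = 678/17.8 = 38.090 min; τ₂ = 354/17.8 = 19.888 min.
Tank 1: C₁ = C_in(1 − e^(−t/τ₁)). Tank 2 (τ₁ ≠ τ₂): C₂ = C_in[1 − (τ₁ e^(−t/τ₁) − τ₂ e^(−t/τ₂))/(τ₁ − τ₂)].
At t = 41.9: e^(−t/τ₁) = 0.33286, e^(−t/τ₂) = 0.12162.
C₂ = 2.06·[1 − (38.090·0.33286 − 19.888·0.12162)/(18.202)] = 2.06·0.43634 = 0.89886 mol/L.

0.899 mol/L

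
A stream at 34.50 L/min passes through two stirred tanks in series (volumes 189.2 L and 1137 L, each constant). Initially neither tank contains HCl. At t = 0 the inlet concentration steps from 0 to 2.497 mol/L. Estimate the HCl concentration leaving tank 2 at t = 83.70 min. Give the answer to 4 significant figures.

Species balance on tank i: dCᵢ/dt = (Cᵢ₋₁ − Cᵢ)/τᵢ with τᵢ = Vᵢ/Q.
τ₁ = 189.2/34.50 = 5.48406 min; τ₂ = 1137/34.50 = 32.9565 min.
Solving the cascade with C₁(0)=C₂(0)=0 gives C₂(t) = C_in[1 − (τ₁ e^(−t/τ₁) − τ₂ e^(−t/τ₂))/(τ₁ − τ₂)].
At t = 83.70: e^(−t/τ₁) = 2.35296e-07, e^(−t/τ₂) = 0.0788893.
C₂ = 2.497·[1 − (5.48406·2.35296e-07 − 32.9565·0.0788893)/(-27.4725)] = 2.497·0.905363 = 2.26069 mol/L.

2.261 mol/L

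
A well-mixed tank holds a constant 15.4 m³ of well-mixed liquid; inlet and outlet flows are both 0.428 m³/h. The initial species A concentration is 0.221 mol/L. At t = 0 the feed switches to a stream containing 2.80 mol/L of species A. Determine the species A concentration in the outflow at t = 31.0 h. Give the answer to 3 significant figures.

1.71 mol/L

Accumulation = in − out for the solute gives V dC/dt = Q(C_in − C).
Time constant τ = V/Q = 15.4/0.428 = 35.981 h.
Integrating: C(t) = C_in + (C₀ − C_in) e^(−t/τ).
C(31.0) = 2.80 + (0.221 − 2.80)·e^(−31.0/35.981) = 2.80 + (-2.5790)·0.42250 = 1.7104 mol/L.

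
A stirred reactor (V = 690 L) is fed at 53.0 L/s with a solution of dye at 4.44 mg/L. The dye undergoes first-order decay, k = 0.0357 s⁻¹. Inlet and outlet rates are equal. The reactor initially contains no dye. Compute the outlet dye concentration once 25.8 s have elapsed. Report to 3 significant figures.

Species balance: V dC/dt = Q C_in − Q C − k V C.
dC/dt = (Q/V) C_in − (Q/V + k) C; effective rate a = Q/V + k = 0.076812 + 0.0357 = 0.11251 s⁻¹.
C_ss = Q C_in/(Q + kV) = 3.0312 mg/L; C(t) = C_ss + (C₀ − C_ss) e^(−a t).
C(25.8) = 3.0312 + (-3.0312)·e^(−0.11251·25.8) = 3.0312 + (-3.0312)·0.054869 = 2.8649 mg/L.

2.86 mg/L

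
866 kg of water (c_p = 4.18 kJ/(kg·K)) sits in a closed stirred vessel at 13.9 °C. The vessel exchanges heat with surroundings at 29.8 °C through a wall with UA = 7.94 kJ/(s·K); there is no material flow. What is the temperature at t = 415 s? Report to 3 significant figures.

Heat balance on the well-mixed liquid: M c_p dT/dt = −UA(T − T_amb).
dT/dt = (T_ss − T)/τ with T_ss = T_amb = 29.800 °C, τ = M c_p/UA = 866·4.18/7.94 = 455.90 s.
This is linear first-order; T(t) = T_ss + (T₀ − T_ss) e^(−t/τ).
T(415) = 29.800 + (-15.900)·0.40241 = 23.402 °C.

23.4 °C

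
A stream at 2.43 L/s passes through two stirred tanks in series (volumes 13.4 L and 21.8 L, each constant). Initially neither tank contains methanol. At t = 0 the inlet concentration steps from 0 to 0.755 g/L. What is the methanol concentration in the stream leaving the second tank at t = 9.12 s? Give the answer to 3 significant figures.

0.276 g/L

Each tank obeys Vᵢ dCᵢ/dt = Q(Cᵢ₋₁ − Cᵢ), so τᵢ = Vᵢ/Q.
τ₁ = 13.4/2.43 = 5.5144 s; τ₂ = 21.8/2.43 = 8.9712 s.
Tank 1: C₁ = C_in(1 − e^(−t/τ₁)). Tank 2 (τ₁ ≠ τ₂): C₂ = C_in[1 − (τ₁ e^(−t/τ₁) − τ₂ e^(−t/τ₂))/(τ₁ − τ₂)].
At t = 9.12: e^(−t/τ₁) = 0.19131, e^(−t/τ₂) = 0.36183.
C₂ = 0.755·[1 − (5.5144·0.19131 − 8.9712·0.36183)/(-3.4568)] = 0.755·0.36616 = 0.27645 g/L.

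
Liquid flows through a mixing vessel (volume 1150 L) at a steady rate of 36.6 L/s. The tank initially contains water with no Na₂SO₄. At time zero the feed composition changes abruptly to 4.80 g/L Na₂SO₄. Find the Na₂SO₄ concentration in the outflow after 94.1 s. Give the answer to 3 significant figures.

Unsteady species balance (constant V, well mixed): V dC/dt = Q(C_in − C).
So dC/dt = (C_in − C)/τ with τ = V/Q = 1150/36.6 = 31.421 s.
This is linear first-order; C(t) = C_in + (C₀ − C_in) e^(−t/τ).
C(94.1) = 4.80 + (0 − 4.80)·e^(−94.1/31.421) = 4.80 + (-4.8000)·0.050045 = 4.5598 g/L.

4.56 g/L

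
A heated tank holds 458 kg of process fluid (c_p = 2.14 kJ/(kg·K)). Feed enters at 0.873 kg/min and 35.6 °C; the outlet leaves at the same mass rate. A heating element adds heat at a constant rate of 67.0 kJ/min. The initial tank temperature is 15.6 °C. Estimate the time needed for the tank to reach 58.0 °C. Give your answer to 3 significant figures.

747 min

M c_p dT/dt = ṁ c_p (T_in − T) + Q̇.
τ = M/ṁ = 524.63 min; T_ss = T_in + Q̇/(ṁ c_p) = 71.463 °C.
T(t) = T_ss + (T₀ − T_ss) e^(−t/τ). Set T = 58.0:
e^(−t/τ) = (58.0 − 71.463)/(15.6 − 71.463) = 0.24100
t = −524.63 · ln(0.24100) = 746.52 min.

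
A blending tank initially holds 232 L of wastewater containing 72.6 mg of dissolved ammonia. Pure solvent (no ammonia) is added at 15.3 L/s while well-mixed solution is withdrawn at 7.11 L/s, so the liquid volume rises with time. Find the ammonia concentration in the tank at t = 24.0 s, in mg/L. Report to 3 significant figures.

Let m(t) be the amount of ammonia. Volume: V(t) = V₀ + (Q_in − Q_out) t = 232 + 8.1900 t; V(24.0) = 428.56 L.
No ammonia enters, so dm/dt = −Q_out · (m/V).
dm/m = −Q_out dt/(V₀ + 8.1900 t); integrating gives ln(m/m₀) = −(Q_out/(Q_in−Q_out)) ln(V/V₀).
m = m₀ (V₀/V)^(Q_out/(Q_in−Q_out)) = 72.6 × (232/428.56)^(0.86813) = 42.615 mg.
C = m/V = 42.615/428.56 = 0.099437 mg/L.

0.0994 mg/L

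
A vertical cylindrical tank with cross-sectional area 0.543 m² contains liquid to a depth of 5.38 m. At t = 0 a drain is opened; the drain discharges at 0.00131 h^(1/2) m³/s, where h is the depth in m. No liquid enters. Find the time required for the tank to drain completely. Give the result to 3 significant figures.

With no inflow, A dh/dt = −0.00131 √h.
This is separable: 2 d(√h)/dt = −0.00131/A, so √h = √h₀ − (0.00131/(2A)) t.
Set h = 0: 2√h₀ = (0.00131/A) t_empty ⇒ t_empty = 2A√h₀/0.00131.
t_empty = 2·0.543·√5.38/0.00131 = 1.0860·2.3195/0.00131 = 1922.9 s.

1920 s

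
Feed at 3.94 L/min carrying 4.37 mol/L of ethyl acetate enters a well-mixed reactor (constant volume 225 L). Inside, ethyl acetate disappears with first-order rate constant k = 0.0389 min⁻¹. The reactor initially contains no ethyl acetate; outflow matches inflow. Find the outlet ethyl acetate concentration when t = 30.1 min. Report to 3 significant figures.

1.11 mol/L

Accumulation = in − out − consumed: V dC/dt = Q C_in − Q C − k V C.
dC/dt = (Q/V) C_in − (Q/V + k) C; effective rate a = Q/V + k = 0.017511 + 0.0389 = 0.056411 min⁻¹.
C_ss = Q C_in/(Q + kV) = 1.3565 mol/L; C(t) = C_ss + (C₀ − C_ss) e^(−a t).
C(30.1) = 1.3565 + (-1.3565)·e^(−0.056411·30.1) = 1.3565 + (-1.3565)·0.18305 = 1.1082 mol/L.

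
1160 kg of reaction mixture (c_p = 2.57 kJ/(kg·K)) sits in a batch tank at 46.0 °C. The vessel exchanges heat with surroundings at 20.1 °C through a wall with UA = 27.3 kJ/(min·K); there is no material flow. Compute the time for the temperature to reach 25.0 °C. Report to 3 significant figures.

Unsteady energy balance on the tank contents: M c_p dT/dt = −UA(T − T_amb).
τ = M c_p/UA = 109.20 min; T_ss = T_amb = 20.100 °C.
T(t) = T_ss + (T₀ − T_ss)e^(−t/τ); set T = 25.0:
t = −τ ln[(T − T_ss)/(T₀ − T_ss)] = −109.20 · ln(0.18919) = 181.82 min.

182 min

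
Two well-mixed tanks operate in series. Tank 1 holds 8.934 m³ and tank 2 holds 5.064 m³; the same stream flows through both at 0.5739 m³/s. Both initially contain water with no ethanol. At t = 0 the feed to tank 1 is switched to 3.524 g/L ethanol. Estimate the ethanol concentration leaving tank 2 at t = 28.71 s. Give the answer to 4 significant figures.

2.416 g/L

Time constants: τᵢ = Vᵢ/Q for each well-mixed tank.
τ₁ = 8.934/0.5739 = 15.5672 s; τ₂ = 5.064/0.5739 = 8.82384 s.
Solving the cascade with C₁(0)=C₂(0)=0 gives C₂(t) = C_in[1 − (τ₁ e^(−t/τ₁) − τ₂ e^(−t/τ₂))/(τ₁ − τ₂)].
At t = 28.71: e^(−t/τ₁) = 0.158141, e^(−t/τ₂) = 0.0386315.
C₂ = 3.524·[1 − (15.5672·0.158141 − 8.82384·0.0386315)/(6.74334)] = 3.524·0.685477 = 2.41562 g/L.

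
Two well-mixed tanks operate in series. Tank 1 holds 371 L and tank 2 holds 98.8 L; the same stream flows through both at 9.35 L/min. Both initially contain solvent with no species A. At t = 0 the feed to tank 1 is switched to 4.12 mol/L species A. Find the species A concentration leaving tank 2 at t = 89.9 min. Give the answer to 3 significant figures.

Species balance on tank i: dCᵢ/dt = (Cᵢ₋₁ − Cᵢ)/τᵢ with τᵢ = Vᵢ/Q.
τ₁ = 371/9.35 = 39.679 min; τ₂ = 98.8/9.35 = 10.567 min.
Solving the cascade with C₁(0)=C₂(0)=0 gives C₂(t) = C_in[1 − (τ₁ e^(−t/τ₁) − τ₂ e^(−t/τ₂))/(τ₁ − τ₂)].
At t = 89.9: e^(−t/τ₁) = 0.10376, e^(−t/τ₂) = 0.00020190.
C₂ = 4.12·[1 − (39.679·0.10376 − 10.567·0.00020190)/(29.112)] = 4.12·0.85865 = 3.5376 mol/L.

3.54 mol/L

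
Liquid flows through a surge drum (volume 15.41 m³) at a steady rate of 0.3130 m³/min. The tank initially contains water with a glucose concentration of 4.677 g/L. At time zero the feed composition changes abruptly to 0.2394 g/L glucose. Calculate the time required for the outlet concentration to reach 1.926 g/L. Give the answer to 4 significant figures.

Accumulation = in − out for the solute gives V dC/dt = Q(C_in − C), so τ = V/Q = 49.2332 min.
C(t) = C_in + (C₀ − C_in) e^(−t/τ). Set C = 1.926 and solve for t:
e^(−t/τ) = (C − C_in)/(C₀ − C_in) = (1.926 − 0.2394)/(4.677 − 0.2394) = 0.380070
t = −τ ln(…) = 49.2332 × 0.967399 = 47.6282 min.

47.63 min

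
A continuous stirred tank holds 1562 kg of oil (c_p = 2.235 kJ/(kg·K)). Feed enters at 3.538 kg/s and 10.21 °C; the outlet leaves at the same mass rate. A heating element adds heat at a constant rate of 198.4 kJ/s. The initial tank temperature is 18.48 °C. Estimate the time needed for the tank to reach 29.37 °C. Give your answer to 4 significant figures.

First-law balance (no shaft work): M c_p dT/dt = ṁ c_p (T_in − T) + 198.4.
τ = M/ṁ = 441.492 s; T_ss = T_in + Q̇/(ṁ c_p) = 35.3003 °C.
T(t) = T_ss + (T₀ − T_ss) e^(−t/τ). Set T = 29.37:
e^(−t/τ) = (29.37 − 35.3003)/(18.48 − 35.3003) = 0.352569
t = −441.492 · ln(0.352569) = 460.260 s.

460.3 s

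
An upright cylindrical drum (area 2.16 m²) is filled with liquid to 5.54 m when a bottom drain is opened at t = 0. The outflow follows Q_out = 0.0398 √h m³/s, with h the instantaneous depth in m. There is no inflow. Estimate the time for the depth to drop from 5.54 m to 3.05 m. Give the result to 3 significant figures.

65.9 s

Volume balance on the tank: A dh/dt = −0.0398 √h.
Separate and integrate: 2(√h − √h₀) = −(0.0398/A) t.
t = 2A(√h₀ − √h)/0.0398 = 2·2.16·(√5.54 − √3.05)/0.0398
  = 4.3200 × (2.3537 − 1.7464) / 0.0398 = 65.918 s.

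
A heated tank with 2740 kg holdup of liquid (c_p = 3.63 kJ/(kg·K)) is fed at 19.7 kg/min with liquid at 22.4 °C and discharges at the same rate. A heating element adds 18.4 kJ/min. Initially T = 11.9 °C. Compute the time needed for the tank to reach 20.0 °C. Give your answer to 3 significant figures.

194 min

Energy balance: M c_p dT/dt = ṁ c_p (T_in − T) + 18.4.
τ = M/ṁ = 139.09 min; T_ss = T_in + Q̇/(ṁ c_p) = 22.657 °C.
T(t) = T_ss + (T₀ − T_ss) e^(−t/τ). Set T = 20.0:
e^(−t/τ) = (20.0 − 22.657)/(11.9 − 22.657) = 0.24702
t = −139.09 · ln(0.24702) = 194.48 min.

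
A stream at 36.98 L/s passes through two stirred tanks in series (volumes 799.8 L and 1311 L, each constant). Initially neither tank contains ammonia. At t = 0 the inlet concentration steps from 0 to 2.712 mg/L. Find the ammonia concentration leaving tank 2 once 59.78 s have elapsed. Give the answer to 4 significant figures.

Species balance on tank i: dCᵢ/dt = (Cᵢ₋₁ − Cᵢ)/τᵢ with τᵢ = Vᵢ/Q.
τ₁ = 799.8/36.98 = 21.6279 s; τ₂ = 1311/36.98 = 35.4516 s.
Solving the cascade with C₁(0)=C₂(0)=0 gives C₂(t) = C_in[1 − (τ₁ e^(−t/τ₁) − τ₂ e^(−t/τ₂))/(τ₁ − τ₂)].
At t = 59.78: e^(−t/τ₁) = 0.0630378, e^(−t/τ₂) = 0.185214.
C₂ = 2.712·[1 − (21.6279·0.0630378 − 35.4516·0.185214)/(-13.8237)] = 2.712·0.623634 = 1.69130 mg/L.

1.691 mg/L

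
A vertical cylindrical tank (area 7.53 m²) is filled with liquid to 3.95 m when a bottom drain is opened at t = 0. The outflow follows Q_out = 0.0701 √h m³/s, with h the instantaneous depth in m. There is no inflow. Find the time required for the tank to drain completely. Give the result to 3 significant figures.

427 s

With no inflow, A dh/dt = −0.0701 √h.
This is separable: 2 d(√h)/dt = −0.0701/A, so √h = √h₀ − (0.0701/(2A)) t.
Tank is empty when √h = 0: t_empty = 2A√h₀/0.0701.
t_empty = 2·7.53·√3.95/0.0701 = 15.060·1.9875/0.0701 = 426.98 s.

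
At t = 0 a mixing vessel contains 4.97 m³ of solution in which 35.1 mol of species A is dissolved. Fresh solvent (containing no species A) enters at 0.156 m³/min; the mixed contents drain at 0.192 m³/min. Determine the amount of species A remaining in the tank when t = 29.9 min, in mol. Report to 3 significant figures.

9.55 mol

Let m(t) be the amount of species A. Volume: V(t) = V₀ + (Q_in − Q_out) t = 4.97 − 0.036000 t; V(29.9) = 3.8936 m³.
Solute balance: dm/dt = 0 − Q_out C = −Q_out m/V(t).
Separate: dm/m = −Q_out dt/V(t) ⇒ ln(m/m₀) = −(Q_out/(Q_in−Q_out)) ln(V/V₀).
m = m₀ (V₀/V)^(Q_out/(Q_in−Q_out)) = 35.1 × (4.97/3.8936)^(-5.3333) = 9.5488 mol.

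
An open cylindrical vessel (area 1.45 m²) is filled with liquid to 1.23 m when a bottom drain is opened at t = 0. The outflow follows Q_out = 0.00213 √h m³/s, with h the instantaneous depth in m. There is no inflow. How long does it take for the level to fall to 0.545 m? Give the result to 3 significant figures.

505 s

A dh/dt = −Q_out = −0.00213 √h.
Separate and integrate: 2(√h − √h₀) = −(0.00213/A) t.
t = 2A(√h₀ − √h)/0.00213 = 2·1.45·(√1.23 − √0.545)/0.00213
  = 2.9000 × (1.1091 − 0.73824) / 0.00213 = 504.86 s.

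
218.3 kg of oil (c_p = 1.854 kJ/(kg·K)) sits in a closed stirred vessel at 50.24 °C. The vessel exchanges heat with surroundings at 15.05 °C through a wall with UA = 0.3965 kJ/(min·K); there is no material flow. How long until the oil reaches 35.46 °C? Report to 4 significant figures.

556.0 min

Lumped-capacitance energy balance: M c_p dT/dt = UA(T_amb − T).
τ = M c_p/UA = 1020.75 min; T_ss = T_amb = 15.0500 °C.
T(t) = T_ss + (T₀ − T_ss)e^(−t/τ); set T = 35.46:
t = −τ ln[(T − T_ss)/(T₀ − T_ss)] = −1020.75 · ln(0.579994) = 556.041 min.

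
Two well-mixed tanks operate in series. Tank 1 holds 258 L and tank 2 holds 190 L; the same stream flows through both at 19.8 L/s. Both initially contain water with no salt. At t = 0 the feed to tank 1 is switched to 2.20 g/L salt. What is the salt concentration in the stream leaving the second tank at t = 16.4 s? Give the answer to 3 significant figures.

Each tank obeys Vᵢ dCᵢ/dt = Q(Cᵢ₋₁ − Cᵢ), so τᵢ = Vᵢ/Q.
τ₁ = 258/19.8 = 13.030 s; τ₂ = 190/19.8 = 9.5960 s.
Solving the cascade with C₁(0)=C₂(0)=0 gives C₂(t) = C_in[1 − (τ₁ e^(−t/τ₁) − τ₂ e^(−t/τ₂))/(τ₁ − τ₂)].
At t = 16.4: e^(−t/τ₁) = 0.28405, e^(−t/τ₂) = 0.18104.
C₂ = 2.20·[1 − (13.030·0.28405 − 9.5960·0.18104)/(3.4343)] = 2.20·0.42812 = 0.94186 g/L.

0.942 g/L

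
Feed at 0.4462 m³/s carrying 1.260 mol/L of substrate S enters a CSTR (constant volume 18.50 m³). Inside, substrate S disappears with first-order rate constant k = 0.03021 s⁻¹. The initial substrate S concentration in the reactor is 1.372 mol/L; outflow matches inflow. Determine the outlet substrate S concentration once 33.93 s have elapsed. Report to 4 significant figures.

Accumulation = in − out − consumed: V dC/dt = Q C_in − Q C − k V C.
This is linear with rate a = Q/V + k = 0.0543289 s⁻¹.
C_ss = Q C_in/(Q + kV) = 0.559368 mol/L; C(t) = C_ss + (C₀ − C_ss) e^(−a t).
C(33.93) = 0.559368 + (0.812632)·e^(−0.0543289·33.93) = 0.559368 + (0.812632)·0.158281 = 0.687992 mol/L.

0.6880 mol/L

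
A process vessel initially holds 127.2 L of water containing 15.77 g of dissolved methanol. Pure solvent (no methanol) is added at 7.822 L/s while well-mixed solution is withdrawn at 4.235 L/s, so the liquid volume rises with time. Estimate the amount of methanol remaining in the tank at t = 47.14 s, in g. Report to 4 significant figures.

Let m(t) be the amount of methanol. Volume: V(t) = V₀ + (Q_in − Q_out) t = 127.2 + 3.58700 t; V(47.14) = 296.291 L.
No methanol enters, so dm/dt = −Q_out · (m/V).
Separate: dm/m = −Q_out dt/V(t) ⇒ ln(m/m₀) = −(Q_out/(Q_in−Q_out)) ln(V/V₀).
m = m₀ (V₀/V)^(Q_out/(Q_in−Q_out)) = 15.77 × (127.2/296.291)^(1.18065) = 5.81111 g.

5.811 g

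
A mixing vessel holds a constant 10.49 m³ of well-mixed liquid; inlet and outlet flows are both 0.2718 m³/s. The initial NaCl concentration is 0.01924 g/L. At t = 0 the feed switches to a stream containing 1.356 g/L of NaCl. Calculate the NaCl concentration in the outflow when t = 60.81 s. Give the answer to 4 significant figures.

Mass balance on the solute (V constant): V dC/dt = Q(C_in − C).
So dC/dt = (C_in − C)/τ with τ = V/Q = 10.49/0.2718 = 38.5946 s.
Solution: C(t) = C_in + (C₀ − C_in) e^(−t/τ).
C(60.81) = 1.356 + (0.01924 − 1.356)·e^(−60.81/38.5946) = 1.356 + (-1.33676)·0.206881 = 1.07945 g/L.

1.079 g/L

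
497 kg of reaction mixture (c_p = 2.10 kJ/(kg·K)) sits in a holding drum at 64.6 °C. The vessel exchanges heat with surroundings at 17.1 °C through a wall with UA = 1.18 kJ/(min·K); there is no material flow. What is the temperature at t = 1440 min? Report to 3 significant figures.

26.4 °C

M c_p dT/dt = −UA(T − T_amb).
dT/dt = (T_ss − T)/τ with T_ss = T_amb = 17.100 °C, τ = M c_p/UA = 497·2.10/1.18 = 884.49 min.
This is linear first-order; T(t) = T_ss + (T₀ − T_ss) e^(−t/τ).
T(1440) = 17.100 + (47.500)·0.19631 = 26.425 °C.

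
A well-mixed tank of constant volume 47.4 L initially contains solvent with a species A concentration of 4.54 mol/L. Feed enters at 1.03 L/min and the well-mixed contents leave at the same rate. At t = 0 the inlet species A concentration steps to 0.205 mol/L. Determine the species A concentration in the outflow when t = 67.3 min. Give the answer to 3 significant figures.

Unsteady species balance (constant V, well mixed): V dC/dt = Q(C_in − C).
So dC/dt = (C_in − C)/τ with τ = V/Q = 47.4/1.03 = 46.019 min.
Integrating: C(t) = C_in + (C₀ − C_in) e^(−t/τ).
C(67.3) = 0.205 + (4.54 − 0.205)·e^(−67.3/46.019) = 0.205 + (4.3350)·0.23167 = 1.2093 mol/L.

1.21 mol/L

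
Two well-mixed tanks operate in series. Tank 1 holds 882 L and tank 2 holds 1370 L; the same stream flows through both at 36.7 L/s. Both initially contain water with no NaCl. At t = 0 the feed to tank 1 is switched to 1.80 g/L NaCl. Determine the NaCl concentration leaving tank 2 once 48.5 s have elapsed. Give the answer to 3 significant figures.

Species balance on tank i: dCᵢ/dt = (Cᵢ₋₁ − Cᵢ)/τᵢ with τᵢ = Vᵢ/Q.
τ₁ = 882/36.7 = 24.033 s; τ₂ = 1370/36.7 = 37.330 s.
Solving the cascade with C₁(0)=C₂(0)=0 gives C₂(t) = C_in[1 − (τ₁ e^(−t/τ₁) − τ₂ e^(−t/τ₂))/(τ₁ − τ₂)].
At t = 48.5: e^(−t/τ₁) = 0.13291, e^(−t/τ₂) = 0.27274.
C₂ = 1.80·[1 − (24.033·0.13291 − 37.330·0.27274)/(-13.297)] = 1.80·0.47453 = 0.85416 g/L.

0.854 g/L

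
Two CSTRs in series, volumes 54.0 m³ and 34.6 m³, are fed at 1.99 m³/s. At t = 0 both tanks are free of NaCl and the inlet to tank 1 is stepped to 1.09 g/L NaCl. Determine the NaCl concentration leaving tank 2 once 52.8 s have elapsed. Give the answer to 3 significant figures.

0.750 g/L

Time constants: τᵢ = Vᵢ/Q for each well-mixed tank.
τ₁ = 54.0/1.99 = 27.136 s; τ₂ = 34.6/1.99 = 17.387 s.
Tank 1: C₁ = C_in(1 − e^(−t/τ₁)). Tank 2 (τ₁ ≠ τ₂): C₂ = C_in[1 − (τ₁ e^(−t/τ₁) − τ₂ e^(−t/τ₂))/(τ₁ − τ₂)].
At t = 52.8: e^(−t/τ₁) = 0.14288, e^(−t/τ₂) = 0.047990.
C₂ = 1.09·[1 − (27.136·0.14288 − 17.387·0.047990)/(9.7487)] = 1.09·0.68789 = 0.74980 g/L.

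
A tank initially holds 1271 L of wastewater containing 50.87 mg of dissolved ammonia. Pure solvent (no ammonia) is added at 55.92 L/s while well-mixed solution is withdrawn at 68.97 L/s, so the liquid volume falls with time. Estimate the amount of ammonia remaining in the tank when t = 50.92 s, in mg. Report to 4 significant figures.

Let m(t) be the amount of ammonia. Volume: V(t) = V₀ + (Q_in − Q_out) t = 1271 − 13.0500 t; V(50.92) = 606.494 L.
Solute balance: dm/dt = 0 − Q_out C = −Q_out m/V(t).
dm/m = −Q_out dt/(V₀ − 13.0500 t); integrating gives ln(m/m₀) = −(Q_out/(Q_in−Q_out)) ln(V/V₀).
m = m₀ (V₀/V)^(Q_out/(Q_in−Q_out)) = 50.87 × (1271/606.494)^(-5.28506) = 1.01923 mg.

1.019 mg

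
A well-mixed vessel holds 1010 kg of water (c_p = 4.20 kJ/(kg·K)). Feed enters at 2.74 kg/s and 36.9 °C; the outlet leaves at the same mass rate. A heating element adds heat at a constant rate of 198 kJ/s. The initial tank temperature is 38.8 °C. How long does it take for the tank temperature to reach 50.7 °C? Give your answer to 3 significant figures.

554 s

M c_p dT/dt = ṁ c_p (T_in − T) + Q̇.
τ = M/ṁ = 368.61 s; T_ss = T_in + Q̇/(ṁ c_p) = 54.105 °C.
T(t) = T_ss + (T₀ − T_ss) e^(−t/τ). Set T = 50.7:
e^(−t/τ) = (50.7 − 54.105)/(38.8 − 54.105) = 0.22250
t = −368.61 · ln(0.22250) = 553.97 s.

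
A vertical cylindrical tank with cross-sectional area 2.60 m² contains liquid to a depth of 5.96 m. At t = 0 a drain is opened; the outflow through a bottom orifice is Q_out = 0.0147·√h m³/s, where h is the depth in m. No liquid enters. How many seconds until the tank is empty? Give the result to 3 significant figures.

A dh/dt = −Q_out = −0.0147 √h.
Separate and integrate: 2(√h − √h₀) = −(0.0147/A) t.
Set h = 0: 2√h₀ = (0.0147/A) t_empty ⇒ t_empty = 2A√h₀/0.0147.
t_empty = 2·2.60·√5.96/0.0147 = 5.2000·2.4413/0.0147 = 863.59 s.

864 s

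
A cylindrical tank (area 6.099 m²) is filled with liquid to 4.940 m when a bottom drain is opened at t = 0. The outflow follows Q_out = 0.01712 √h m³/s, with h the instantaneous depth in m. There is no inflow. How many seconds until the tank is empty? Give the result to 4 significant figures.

1584 s

A dh/dt = −Q_out = −0.01712 √h.
This is separable: 2 d(√h)/dt = −0.01712/A, so √h = √h₀ − (0.01712/(2A)) t.
Set h = 0: 2√h₀ = (0.01712/A) t_empty ⇒ t_empty = 2A√h₀/0.01712.
t_empty = 2·6.099·√4.940/0.01712 = 12.1980·2.22261/0.01712 = 1583.61 s.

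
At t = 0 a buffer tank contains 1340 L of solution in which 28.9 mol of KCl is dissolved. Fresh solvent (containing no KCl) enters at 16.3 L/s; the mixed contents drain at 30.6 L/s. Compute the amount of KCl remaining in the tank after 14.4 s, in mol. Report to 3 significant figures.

20.2 mol

Let m(t) be the amount of KCl. Volume: V(t) = V₀ + (Q_in − Q_out) t = 1340 − 14.300 t; V(14.4) = 1134.1 L.
Species balance (pure solvent in): dm/dt = −Q_out · m/V(t).
dm/m = −Q_out dt/(V₀ − 14.300 t); integrating gives ln(m/m₀) = −(Q_out/(Q_in−Q_out)) ln(V/V₀).
m = m₀ (V₀/V)^(Q_out/(Q_in−Q_out)) = 28.9 × (1340/1134.1)^(-2.1399) = 20.223 mol.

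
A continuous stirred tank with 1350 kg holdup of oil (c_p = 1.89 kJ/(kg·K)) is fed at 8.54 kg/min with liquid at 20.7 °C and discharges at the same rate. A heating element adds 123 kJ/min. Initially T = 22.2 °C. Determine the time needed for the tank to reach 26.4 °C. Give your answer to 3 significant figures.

183 min

Unsteady energy balance on the tank contents: M c_p dT/dt = ṁ c_p (T_in − T) + 123.
τ = M/ṁ = 158.08 min; T_ss = T_in + Q̇/(ṁ c_p) = 28.321 °C.
T(t) = T_ss + (T₀ − T_ss) e^(−t/τ). Set T = 26.4:
e^(−t/τ) = (26.4 − 28.321)/(22.2 − 28.321) = 0.31379
t = −158.08 · ln(0.31379) = 183.22 min.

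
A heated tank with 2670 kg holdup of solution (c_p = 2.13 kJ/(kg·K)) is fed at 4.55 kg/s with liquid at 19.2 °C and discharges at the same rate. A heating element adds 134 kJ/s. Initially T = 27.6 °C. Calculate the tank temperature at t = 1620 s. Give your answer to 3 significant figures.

Heat balance on the well-mixed liquid: M c_p dT/dt = ṁ c_p (T_in − T) + 134.
τ = M/ṁ = 586.81 s; T_ss = T_in + Q̇/(ṁ c_p) = 19.2 + 134/(4.55·2.13) = 33.027 °C.
This is linear first-order; T(t) = T_ss + (T₀ − T_ss) e^(−t/τ).
T(1620) = 33.027 + (-5.4265)·e^(−1620/586.81) = 33.027 + (-5.4265)·0.063249 = 32.683 °C.

32.7 °C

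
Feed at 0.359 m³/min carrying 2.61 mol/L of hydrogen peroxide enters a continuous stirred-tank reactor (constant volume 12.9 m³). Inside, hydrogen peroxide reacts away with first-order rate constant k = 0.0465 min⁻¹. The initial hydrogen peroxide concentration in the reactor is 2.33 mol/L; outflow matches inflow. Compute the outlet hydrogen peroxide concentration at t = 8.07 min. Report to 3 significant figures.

Species balance: V dC/dt = Q C_in − Q C − k V C.
dC/dt = (Q/V) C_in − (Q/V + k) C; effective rate a = Q/V + k = 0.027829 + 0.0465 = 0.074329 min⁻¹.
C_ss = Q C_in/(Q + kV) = 0.97720 mol/L; C(t) = C_ss + (C₀ − C_ss) e^(−a t).
C(8.07) = 0.97720 + (1.3528)·e^(−0.074329·8.07) = 0.97720 + (1.3528)·0.54890 = 1.7198 mol/L.

1.72 mol/L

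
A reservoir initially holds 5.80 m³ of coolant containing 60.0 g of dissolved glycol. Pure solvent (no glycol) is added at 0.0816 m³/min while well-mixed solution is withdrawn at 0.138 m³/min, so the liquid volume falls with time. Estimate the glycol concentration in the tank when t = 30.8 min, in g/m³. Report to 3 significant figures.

Total volume: dV/dt = Q_in − Q_out = -0.056400 m³/min, so V(t) = 5.80 − 0.056400 t and V(30.8) = 4.0629 m³.
No glycol enters, so dm/dt = −Q_out · (m/V).
dm/m = −Q_out dt/(V₀ − 0.056400 t); integrating gives ln(m/m₀) = −(Q_out/(Q_in−Q_out)) ln(V/V₀).
m = m₀ (V₀/V)^(Q_out/(Q_in−Q_out)) = 60.0 × (5.80/4.0629)^(-2.4468) = 25.112 g.
C = m/V = 25.112/4.0629 = 6.1810 g/m³.

6.18 g/m³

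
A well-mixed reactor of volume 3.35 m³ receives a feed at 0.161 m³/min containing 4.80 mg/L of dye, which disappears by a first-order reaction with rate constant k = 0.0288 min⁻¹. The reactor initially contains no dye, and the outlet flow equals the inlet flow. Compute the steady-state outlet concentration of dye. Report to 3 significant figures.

Species balance: V dC/dt = Q C_in − Q C − k V C.
Steady state (dC/dt = 0): C_ss = Q C_in/(Q + kV) = C_in/(1 + kV/Q).
C_ss = 0.161·4.80/(0.161 + 0.0288·3.35) = 0.77280/0.25748 = 3.0014 mg/L.

3.00 mg/L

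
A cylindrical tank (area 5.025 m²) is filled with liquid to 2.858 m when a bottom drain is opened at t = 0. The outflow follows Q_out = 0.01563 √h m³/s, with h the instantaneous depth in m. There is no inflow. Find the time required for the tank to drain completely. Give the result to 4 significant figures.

1087 s

With no inflow, A dh/dt = −0.01563 √h.
This is separable: 2 d(√h)/dt = −0.01563/A, so √h = √h₀ − (0.01563/(2A)) t.
Set h = 0: 2√h₀ = (0.01563/A) t_empty ⇒ t_empty = 2A√h₀/0.01563.
t_empty = 2·5.025·√2.858/0.01563 = 10.0500·1.69056/0.01563 = 1087.02 s.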